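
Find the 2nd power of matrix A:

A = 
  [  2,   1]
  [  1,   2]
A² = A·A:
A²[1,1] = (2)(2) + (1)(1) = 5
A²[1,2] = (2)(1) + (1)(2) = 4
A²[2,1] = (1)(2) + (2)(1) = 4
A²[2,2] = (1)(1) + (2)(2) = 5
A² = 
  [  5,   4]
  [  4,   5]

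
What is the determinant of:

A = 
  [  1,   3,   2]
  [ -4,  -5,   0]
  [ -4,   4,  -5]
Cofactor expansion along row 1:
det(A) = (1)·((-5)(-5) - (0)(4)) - (3)·((-4)(-5) - (0)(-4)) + (2)·((-4)(4) - (-5)(-4))
  = (1)(25) - (3)(20) + (2)(-36)
  = -107

det(A) = -107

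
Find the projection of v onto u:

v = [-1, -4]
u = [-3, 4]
proj_u(v) = [39/25, -52/25]

v·u = (-1)(-3) + (-4)(4) = -13
u·u = (-3)² + (4)² = 25
proj_u(v) = (v·u / u·u) × u = (-13/25) × u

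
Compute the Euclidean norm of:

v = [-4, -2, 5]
6.708

||v||₂ = √((-4)² + (-2)² + (5)²) = √45 = 6.708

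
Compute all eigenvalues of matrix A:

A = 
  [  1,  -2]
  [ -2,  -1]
λ = √5, -√5  (≈ 2.236, -2.236)

tr(A) = 0, det(A) = -5
Characteristic polynomial: λ² - tr(A)λ + det(A) = λ² - 5
λ² - 5 = 0  ⇒  λ = (0 ± √((0)² - 4·(-5)))/2 = (0 ± √(20))/2
  = √5,  -√5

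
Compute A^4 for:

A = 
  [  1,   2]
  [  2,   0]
A² = A·A:
A²[1,1] = (1)(1) + (2)(2) = 5
A²[1,2] = (1)(2) + (2)(0) = 2
A²[2,1] = (2)(1) + (0)(2) = 2
A²[2,2] = (2)(2) + (0)(0) = 4
A² = 
  [  5,   2]
  [  2,   4]

A^3 = A^2·A:
A^3[1,1] = (5)(1) + (2)(2) = 9
A^3[1,2] = (5)(2) + (2)(0) = 10
A^3[2,1] = (2)(1) + (4)(2) = 10
A^3[2,2] = (2)(2) + (4)(0) = 4
A^3 = 
  [  9,  10]
  [ 10,   4]

A^4 = A^3·A:
A^4[1,1] = (9)(1) + (10)(2) = 29
A^4[1,2] = (9)(2) + (10)(0) = 18
A^4[2,1] = (10)(1) + (4)(2) = 18
A^4[2,2] = (10)(2) + (4)(0) = 20
A^4 = 
  [ 29,  18]
  [ 18,  20]

Therefore
A^4 = 
  [ 29,  18]
  [ 18,  20]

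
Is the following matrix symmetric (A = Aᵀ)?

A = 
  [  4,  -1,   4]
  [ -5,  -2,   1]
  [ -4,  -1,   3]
No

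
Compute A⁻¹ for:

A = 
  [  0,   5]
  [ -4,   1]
det(A) = (0)(1) - (5)(-4) = 20
For a 2×2 matrix, A⁻¹ = (1/det(A)) · [[d, -b], [-c, a]]
    = (1/20) · [[1, -5], [4, 0]]

A⁻¹ = 
  [1/20, -1/4]
  [ 1/5,    0]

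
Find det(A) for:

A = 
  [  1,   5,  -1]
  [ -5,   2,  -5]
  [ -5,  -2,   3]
Cofactor expansion along row 1:
det(A) = (1)·((2)(3) - (-5)(-2)) - (5)·((-5)(3) - (-5)(-5)) + (-1)·((-5)(-2) - (2)(-5))
  = (1)(-4) - (5)(-40) + (-1)(20)
  = 176

det(A) = 176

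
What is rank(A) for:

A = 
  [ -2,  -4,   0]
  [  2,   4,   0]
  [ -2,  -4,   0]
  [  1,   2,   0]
Row reduce:
R2 → R2 + (1)·R1
R3 → R3 - (1)·R1
R4 → R4 + (1/2)·R1
REF = 
  [ -2,  -4,   0]
  [  0,   0,   0]
  [  0,   0,   0]
  [  0,   0,   0]
Pivot columns: 1 → 1 pivot.

rank(A) = 1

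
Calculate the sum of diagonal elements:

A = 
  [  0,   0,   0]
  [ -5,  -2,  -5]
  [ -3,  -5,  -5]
-7

tr(A) = 0 + -2 + -5 = -7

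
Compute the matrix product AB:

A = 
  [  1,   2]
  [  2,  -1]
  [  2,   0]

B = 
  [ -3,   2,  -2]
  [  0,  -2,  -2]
AB = 
  [ -3,  -2,  -6]
  [ -6,   6,  -2]
  [ -6,   4,  -4]

A is 3×2 and B is 2×3, so AB is 3×3. Each entry is (row of A)·(column of B):
AB[1,1] = (1)(-3) + (2)(0) = -3
AB[1,2] = (1)(2) + (2)(-2) = -2
AB[1,3] = (1)(-2) + (2)(-2) = -6
AB[2,1] = (2)(-3) + (-1)(0) = -6
AB[2,2] = (2)(2) + (-1)(-2) = 6
AB[2,3] = (2)(-2) + (-1)(-2) = -2
AB[3,1] = (2)(-3) + (0)(0) = -6
AB[3,2] = (2)(2) + (0)(-2) = 4
AB[3,3] = (2)(-2) + (0)(-2) = -4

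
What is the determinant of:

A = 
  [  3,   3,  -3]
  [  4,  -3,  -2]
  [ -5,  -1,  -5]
186

Cofactor expansion along row 1:
det(A) = (3)·((-3)(-5) - (-2)(-1)) - (3)·((4)(-5) - (-2)(-5)) + (-3)·((4)(-1) - (-3)(-5))
  = (3)(13) - (3)(-30) + (-3)(-19)
  = 186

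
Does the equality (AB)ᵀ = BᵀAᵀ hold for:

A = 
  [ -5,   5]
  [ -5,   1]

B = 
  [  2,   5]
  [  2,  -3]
Yes

(AB)ᵀ = 
  [  0,  -8]
  [-40, -28]

BᵀAᵀ = 
  [  0,  -8]
  [-40, -28]

Both sides are equal — this is the standard identity (AB)ᵀ = BᵀAᵀ, which holds for all A, B.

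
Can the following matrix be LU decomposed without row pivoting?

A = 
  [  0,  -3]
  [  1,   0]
No.
A[1,1] = 0 but A[2,1] = 1 ≠ 0. Any LU with L unit lower triangular has (LU)[1,1] = U[1,1] and (LU)[2,1] = L[2,1]·U[1,1]; matching A forces U[1,1] = 0, which then forces (LU)[2,1] = 0 ≠ 1. A row swap (pivoting) is required.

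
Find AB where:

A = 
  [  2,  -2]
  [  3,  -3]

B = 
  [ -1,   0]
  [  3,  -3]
A is 2×2 and B is 2×2, so AB is 2×2. Each entry is (row of A)·(column of B):
AB[1,1] = (2)(-1) + (-2)(3) = -8
AB[1,2] = (2)(0) + (-2)(-3) = 6
AB[2,1] = (3)(-1) + (-3)(3) = -12
AB[2,2] = (3)(0) + (-3)(-3) = 9

AB = 
  [ -8,   6]
  [-12,   9]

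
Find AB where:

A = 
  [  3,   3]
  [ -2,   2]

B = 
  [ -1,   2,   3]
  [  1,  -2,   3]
AB = 
  [  0,   0,  18]
  [  4,  -8,   0]

A is 2×2 and B is 2×3, so AB is 2×3. Each entry is (row of A)·(column of B):
AB[1,1] = (3)(-1) + (3)(1) = 0
AB[1,2] = (3)(2) + (3)(-2) = 0
AB[1,3] = (3)(3) + (3)(3) = 18
AB[2,1] = (-2)(-1) + (2)(1) = 4
AB[2,2] = (-2)(2) + (2)(-2) = -8
AB[2,3] = (-2)(3) + (2)(3) = 0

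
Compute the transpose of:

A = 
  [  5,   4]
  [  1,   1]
Aᵀ = 
  [  5,   1]
  [  4,   1]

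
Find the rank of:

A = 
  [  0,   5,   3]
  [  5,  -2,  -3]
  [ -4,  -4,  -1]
Row reduce:
Swap R1 ↔ R2
R3 → R3 + (4/5)·R1
R3 → R3 + (28/25)·R2
REF = 
  [    5,    -2,    -3]
  [    0,     5,     3]
  [    0,     0, -1/25]
Pivot columns: 1, 2, 3 → 3 pivots.

rank(A) = 3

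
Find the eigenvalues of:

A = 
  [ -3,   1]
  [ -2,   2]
tr(A) = -1, det(A) = -4
Characteristic polynomial: λ² - tr(A)λ + det(A) = λ² + λ - 4
λ² + λ - 4 = 0  ⇒  λ = (-1 ± √((1)² - 4·(-4)))/2 = (-1 ± √(17))/2
  = (-1 + √17)/2,  (-1 - √17)/2

λ = (-1 + √17)/2, (-1 - √17)/2  (≈ 1.562, -2.562)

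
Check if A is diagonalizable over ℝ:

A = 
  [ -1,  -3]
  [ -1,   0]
Yes

tr(A) = -1, det(A) = -3
Characteristic polynomial: λ² - tr(A)λ + det(A) = λ² + λ - 3
λ² + λ - 3 = 0  ⇒  λ = (-1 ± √((1)² - 4·(-3)))/2 = (-1 ± √(13))/2
  = (-1 + √13)/2,  (-1 - √13)/2
Eigenvalues: (-1 + √13)/2, (-1 - √13)/2  (≈ 1.303, -2.303)
The two irrational eigenvalues are distinct (simple), so each has alg. mult. = geom. mult. = 1.
Sum of geometric multiplicities equals n, so A has n independent eigenvectors.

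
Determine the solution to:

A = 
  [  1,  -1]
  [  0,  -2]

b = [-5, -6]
x = [-2, 3]

Row reduce the augmented matrix [A|b]:
(already in echelon form)
REF = 
  [  1,  -1,  -5]
  [  0,  -2,  -6]

Back-substitution:
x₂ = (-6) / (-2) = 3
x₁ = (-5 - (-1)(3)) / 1 = -2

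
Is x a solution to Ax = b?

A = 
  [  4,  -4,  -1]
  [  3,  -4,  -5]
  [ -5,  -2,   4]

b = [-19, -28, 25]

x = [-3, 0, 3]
No

Ax = [-15, -24, 27] ≠ b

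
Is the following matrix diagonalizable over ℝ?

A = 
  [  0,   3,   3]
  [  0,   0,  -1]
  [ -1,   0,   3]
No

Characteristic polynomial: det(λI - A) = λ³ - 3λ² + 3λ - 3
By the rational root theorem any rational root is an integer dividing 3; none of those is a root, so p(λ) has no rational roots and hence (being an irreducible cubic) no repeated roots.
Discriminant of the cubic: Δ = -108
Δ < 0 ⇒ one real eigenvalue and a complex-conjugate pair: λ ≈ 2.26, 0.37 + 1.091i, 0.37 - 1.091i
Has complex eigenvalues (not diagonalizable over ℝ).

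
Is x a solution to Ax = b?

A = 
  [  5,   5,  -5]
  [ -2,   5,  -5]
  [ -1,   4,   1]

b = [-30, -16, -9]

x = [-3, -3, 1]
No

Ax = [-35, -14, -8] ≠ b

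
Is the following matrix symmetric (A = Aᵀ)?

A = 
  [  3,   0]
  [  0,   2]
Yes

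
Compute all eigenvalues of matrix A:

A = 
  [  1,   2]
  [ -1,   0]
tr(A) = 1, det(A) = 2
Characteristic polynomial: λ² - tr(A)λ + det(A) = λ² - λ + 2
λ² - λ + 2 = 0  ⇒  λ = (1 ± √((-1)² - 4·(2)))/2 = (1 ± √(-7))/2
  = (1 + i√7)/2,  (1 - i√7)/2

λ = (1 + i√7)/2, (1 - i√7)/2  (≈ 0.5 + 1.323i, 0.5 - 1.323i)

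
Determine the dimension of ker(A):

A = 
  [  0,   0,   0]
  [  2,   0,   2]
nullity(A) = 2

Row reduce:
Swap R1 ↔ R2
REF = 
  [  2,   0,   2]
  [  0,   0,   0]
Pivot columns: 1 → 1 pivot.
rank(A) = 1, so nullity(A) = 3 - 1 = 2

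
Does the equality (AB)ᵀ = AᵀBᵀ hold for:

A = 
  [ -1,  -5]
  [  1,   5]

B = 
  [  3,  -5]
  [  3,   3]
No

(AB)ᵀ = 
  [-18,  18]
  [-10,  10]

AᵀBᵀ = 
  [ -8,   0]
  [-40,   0]

The two matrices differ, so (AB)ᵀ ≠ AᵀBᵀ in general. The correct identity is (AB)ᵀ = BᵀAᵀ.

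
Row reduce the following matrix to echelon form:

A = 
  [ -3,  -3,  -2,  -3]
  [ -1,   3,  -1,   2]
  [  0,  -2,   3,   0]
Row operations:
R2 → R2 - (1/3)·R1
R3 → R3 + (1/2)·R2

Resulting echelon form:
REF = 
  [  -3,   -3,   -2,   -3]
  [   0,    4, -1/3,    3]
  [   0,    0, 17/6,  3/2]

Rank = 3 (number of non-zero pivot rows).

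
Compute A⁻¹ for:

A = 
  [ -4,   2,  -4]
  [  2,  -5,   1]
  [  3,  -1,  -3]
det(A) = (-4)·((-5)(-3) - (1)(-1)) - (2)·((2)(-3) - (1)(3)) + (-4)·((2)(-1) - (-5)(3))
  = (-4)(16) - (2)(-9) + (-4)(13)
  = -98
det(A) = -98 ≠ 0, so A is invertible.

Cofactors Cᵢⱼ = (-1)ⁱ⁺ʲ·Mᵢⱼ:
C = 
  [ 16,   9,  13]
  [ 10,  24,   2]
  [-18,  -4,  16]

adj(A) = Cᵀ:
adj(A) = 
  [ 16,  10, -18]
  [  9,  24,  -4]
  [ 13,   2,  16]

A⁻¹ = (-1/98) · adj(A):
A⁻¹ = 
  [ -8/49,  -5/49,   9/49]
  [ -9/98, -12/49,   2/49]
  [-13/98,  -1/49,  -8/49]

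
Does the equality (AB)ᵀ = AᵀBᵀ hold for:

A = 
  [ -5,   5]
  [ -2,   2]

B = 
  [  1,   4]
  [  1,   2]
No

(AB)ᵀ = 
  [  0,   0]
  [-10,  -4]

AᵀBᵀ = 
  [-13,  -9]
  [ 13,   9]

The two matrices differ, so (AB)ᵀ ≠ AᵀBᵀ in general. The correct identity is (AB)ᵀ = BᵀAᵀ.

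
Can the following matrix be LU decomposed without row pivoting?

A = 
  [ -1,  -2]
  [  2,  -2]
Yes.
A[1,1] = -1 ≠ 0, so Gaussian elimination proceeds without a row swap: multiplier ℓ₂₁ = (2)/(-1) = -2, and U[2,2] = -2 - (-2)(-2) = -6.
L = 
  [  1,   0]
  [ -2,   1]
U = 
  [ -1,  -2]
  [  0,  -6]
Check row 2 of LU: [(-2)(-1), (-2)(-2) + (-6)] = [2, -2] = row 2 of A ✓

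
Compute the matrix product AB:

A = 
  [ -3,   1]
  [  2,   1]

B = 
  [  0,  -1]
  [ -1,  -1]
A is 2×2 and B is 2×2, so AB is 2×2. Each entry is (row of A)·(column of B):
AB[1,1] = (-3)(0) + (1)(-1) = -1
AB[1,2] = (-3)(-1) + (1)(-1) = 2
AB[2,1] = (2)(0) + (1)(-1) = -1
AB[2,2] = (2)(-1) + (1)(-1) = -3

AB = 
  [ -1,   2]
  [ -1,  -3]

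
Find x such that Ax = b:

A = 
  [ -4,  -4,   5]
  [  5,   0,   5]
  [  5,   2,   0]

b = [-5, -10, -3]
Row reduce the augmented matrix [A|b]:
R2 → R2 + (5/4)·R1
R3 → R3 + (5/4)·R1
R3 → R3 - (3/5)·R2
REF = 
  [   -4,    -4,     5,    -5]
  [    0,    -5,  45/4, -65/4]
  [    0,     0,  -1/2,   1/2]

Back-substitution:
x₃ = (1/2) / (-1/2) = -1
x₂ = (-65/4 - (45/4)(-1)) / (-5) = 1
x₁ = (-5 - (-4)(1) - (5)(-1)) / (-4) = -1

x = [-1, 1, -1]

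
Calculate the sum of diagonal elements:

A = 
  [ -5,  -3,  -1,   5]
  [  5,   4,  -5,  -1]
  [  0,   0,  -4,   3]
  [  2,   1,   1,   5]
0

tr(A) = -5 + 4 + -4 + 5 = 0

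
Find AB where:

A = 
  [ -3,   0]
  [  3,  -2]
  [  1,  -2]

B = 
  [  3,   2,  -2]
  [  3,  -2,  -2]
A is 3×2 and B is 2×3, so AB is 3×3. Each entry is (row of A)·(column of B):
AB[1,1] = (-3)(3) + (0)(3) = -9
AB[1,2] = (-3)(2) + (0)(-2) = -6
AB[1,3] = (-3)(-2) + (0)(-2) = 6
AB[2,1] = (3)(3) + (-2)(3) = 3
AB[2,2] = (3)(2) + (-2)(-2) = 10
AB[2,3] = (3)(-2) + (-2)(-2) = -2
AB[3,1] = (1)(3) + (-2)(3) = -3
AB[3,2] = (1)(2) + (-2)(-2) = 6
AB[3,3] = (1)(-2) + (-2)(-2) = 2

AB = 
  [ -9,  -6,   6]
  [  3,  10,  -2]
  [ -3,   6,   2]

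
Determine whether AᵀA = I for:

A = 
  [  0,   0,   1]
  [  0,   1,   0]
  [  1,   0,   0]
Yes

AᵀA = 
  [  1,   0,   0]
  [  0,   1,   0]
  [  0,   0,   1]
= I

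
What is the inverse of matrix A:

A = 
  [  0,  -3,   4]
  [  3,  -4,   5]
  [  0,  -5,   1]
det(A) = (0)·((-4)(1) - (5)(-5)) - (-3)·((3)(1) - (5)(0)) + (4)·((3)(-5) - (-4)(0))
  = (0)(21) - (-3)(3) + (4)(-15)
  = -51
det(A) = -51 ≠ 0, so A is invertible.

Cofactors Cᵢⱼ = (-1)ⁱ⁺ʲ·Mᵢⱼ:
C = 
  [ 21,  -3, -15]
  [-17,   0,   0]
  [  1,  12,   9]

adj(A) = Cᵀ:
adj(A) = 
  [ 21, -17,   1]
  [ -3,   0,  12]
  [-15,   0,   9]

A⁻¹ = (-1/51) · adj(A):
A⁻¹ = 
  [-7/17,   1/3, -1/51]
  [ 1/17,     0, -4/17]
  [ 5/17,     0, -3/17]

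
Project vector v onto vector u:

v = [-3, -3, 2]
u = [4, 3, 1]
v·u = (-3)(4) + (-3)(3) + (2)(1) = -19
u·u = (4)² + (3)² + (1)² = 26
proj_u(v) = (v·u / u·u) × u = (-19/26) × u

proj_u(v) = [-38/13, -57/26, -19/26]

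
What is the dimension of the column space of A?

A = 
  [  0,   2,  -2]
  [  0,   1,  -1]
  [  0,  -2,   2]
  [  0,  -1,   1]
dim(Col(A)) = 1

Row reduce:
R2 → R2 - (1/2)·R1
R3 → R3 + (1)·R1
R4 → R4 + (1/2)·R1
REF = 
  [  0,   2,  -2]
  [  0,   0,   0]
  [  0,   0,   0]
  [  0,   0,   0]
Pivot columns: 2 → 1 pivot.
dim(Col(A)) = number of pivot columns = 1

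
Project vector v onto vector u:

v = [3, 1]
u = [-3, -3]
proj_u(v) = [2, 2]

v·u = (3)(-3) + (1)(-3) = -12
u·u = (-3)² + (-3)² = 18
proj_u(v) = (v·u / u·u) × u = (-12/18) × u = (-2/3) × u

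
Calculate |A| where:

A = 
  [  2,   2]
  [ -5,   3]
For a 2×2 matrix, det = ad - bc = (2)(3) - (2)(-5) = 16

det(A) = 16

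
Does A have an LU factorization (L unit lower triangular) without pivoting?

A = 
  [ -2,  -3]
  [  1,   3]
Yes.
A[1,1] = -2 ≠ 0, so Gaussian elimination proceeds without a row swap: multiplier ℓ₂₁ = (1)/(-2) = -1/2, and U[2,2] = 3 - (-1/2)(-3) = 3/2.
L = 
  [   1,    0]
  [-1/2,    1]
U = 
  [ -2,  -3]
  [  0, 3/2]
Check row 2 of LU: [(-1/2)(-2), (-1/2)(-3) + (3/2)] = [1, 3] = row 2 of A ✓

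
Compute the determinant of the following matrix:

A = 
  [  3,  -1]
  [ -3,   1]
0

For a 2×2 matrix, det = ad - bc = (3)(1) - (-1)(-3) = 0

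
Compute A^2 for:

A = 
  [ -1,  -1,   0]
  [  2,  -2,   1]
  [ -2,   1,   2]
A² = A·A:
A²[1,1] = (-1)(-1) + (-1)(2) + (0)(-2) = -1
A²[1,2] = (-1)(-1) + (-1)(-2) + (0)(1) = 3
A²[1,3] = (-1)(0) + (-1)(1) + (0)(2) = -1
A²[2,1] = (2)(-1) + (-2)(2) + (1)(-2) = -8
A²[2,2] = (2)(-1) + (-2)(-2) + (1)(1) = 3
A²[2,3] = (2)(0) + (-2)(1) + (1)(2) = 0
A²[3,1] = (-2)(-1) + (1)(2) + (2)(-2) = 0
A²[3,2] = (-2)(-1) + (1)(-2) + (2)(1) = 2
A²[3,3] = (-2)(0) + (1)(1) + (2)(2) = 5
A² = 
  [ -1,   3,  -1]
  [ -8,   3,   0]
  [  0,   2,   5]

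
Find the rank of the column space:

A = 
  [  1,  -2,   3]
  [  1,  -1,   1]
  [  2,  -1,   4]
Row reduce:
R2 → R2 - (1)·R1
R3 → R3 - (2)·R1
R3 → R3 - (3)·R2
REF = 
  [  1,  -2,   3]
  [  0,   1,  -2]
  [  0,   0,   4]
Pivot columns: 1, 2, 3 → 3 pivots.
dim(Col(A)) = number of pivot columns = 3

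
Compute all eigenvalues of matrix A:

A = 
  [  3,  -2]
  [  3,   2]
tr(A) = 5, det(A) = 12
Characteristic polynomial: λ² - tr(A)λ + det(A) = λ² - 5λ + 12
λ² - 5λ + 12 = 0  ⇒  λ = (5 ± √((-5)² - 4·(12)))/2 = (5 ± √(-23))/2
  = (5 + i√23)/2,  (5 - i√23)/2

λ = (5 + i√23)/2, (5 - i√23)/2  (≈ 2.5 + 2.398i, 2.5 - 2.398i)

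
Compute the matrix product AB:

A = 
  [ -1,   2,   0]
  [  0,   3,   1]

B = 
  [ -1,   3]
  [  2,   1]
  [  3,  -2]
AB = 
  [  5,  -1]
  [  9,   1]

A is 2×3 and B is 3×2, so AB is 2×2. Each entry is (row of A)·(column of B):
AB[1,1] = (-1)(-1) + (2)(2) + (0)(3) = 5
AB[1,2] = (-1)(3) + (2)(1) + (0)(-2) = -1
AB[2,1] = (0)(-1) + (3)(2) + (1)(3) = 9
AB[2,2] = (0)(3) + (3)(1) + (1)(-2) = 1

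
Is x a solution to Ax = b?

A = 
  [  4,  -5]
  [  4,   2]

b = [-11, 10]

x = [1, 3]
Yes

Ax = [-11, 10] = b ✓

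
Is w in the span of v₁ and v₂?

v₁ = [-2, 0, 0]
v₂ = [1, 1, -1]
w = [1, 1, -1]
Yes

Form the augmented matrix and row-reduce:
[v₁|v₂|w] = 
  [ -2,   1,   1]
  [  0,   1,   1]
  [  0,  -1,  -1]
R3 → R3 + (1)·R2
REF = 
  [ -2,   1,   1]
  [  0,   1,   1]
  [  0,   0,   0]

No row of the form [0 0 | nonzero], so the system is consistent. Back-substitution gives c₁ = 0, c₂ = 1: w = (0)·v₁ + (1)·v₂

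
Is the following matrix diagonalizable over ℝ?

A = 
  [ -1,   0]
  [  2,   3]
Yes

tr(A) = 2, det(A) = -3
Characteristic polynomial: λ² - tr(A)λ + det(A) = λ² - 2λ - 3
λ² - 2λ - 3 = (λ + 1)(λ - 3)
Eigenvalues: 3, -1
λ=-1: alg. mult. = 1, geom. mult. = 2 - rank(A - (-1)I) = 2 - 1 = 1
λ=3: alg. mult. = 1, geom. mult. = 2 - rank(A - (3)I) = 2 - 1 = 1
Sum of geometric multiplicities equals n, so A has n independent eigenvectors.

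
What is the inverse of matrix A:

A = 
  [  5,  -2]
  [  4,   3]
det(A) = (5)(3) - (-2)(4) = 23
For a 2×2 matrix, A⁻¹ = (1/det(A)) · [[d, -b], [-c, a]]
    = (1/23) · [[3, 2], [-4, 5]]

A⁻¹ = 
  [ 3/23,  2/23]
  [-4/23,  5/23]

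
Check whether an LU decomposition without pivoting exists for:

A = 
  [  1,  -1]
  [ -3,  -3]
Yes.
A[1,1] = 1 ≠ 0, so Gaussian elimination proceeds without a row swap: multiplier ℓ₂₁ = (-3)/(1) = -3, and U[2,2] = -3 - (-3)(-1) = -6.
L = 
  [  1,   0]
  [ -3,   1]
U = 
  [  1,  -1]
  [  0,  -6]
Check row 2 of LU: [(-3)(1), (-3)(-1) + (-6)] = [-3, -3] = row 2 of A ✓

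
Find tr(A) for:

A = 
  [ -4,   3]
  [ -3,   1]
-3

tr(A) = -4 + 1 = -3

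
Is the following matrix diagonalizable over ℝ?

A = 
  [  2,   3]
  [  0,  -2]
Yes

tr(A) = 0, det(A) = -4
Characteristic polynomial: λ² - tr(A)λ + det(A) = λ² - 4
λ² - 4 = (λ + 2)(λ - 2)
Eigenvalues: 2, -2
λ=-2: alg. mult. = 1, geom. mult. = 2 - rank(A - (-2)I) = 2 - 1 = 1
λ=2: alg. mult. = 1, geom. mult. = 2 - rank(A - (2)I) = 2 - 1 = 1
Sum of geometric multiplicities equals n, so A has n independent eigenvectors.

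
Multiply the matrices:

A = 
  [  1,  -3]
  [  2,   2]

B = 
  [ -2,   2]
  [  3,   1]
A is 2×2 and B is 2×2, so AB is 2×2. Each entry is (row of A)·(column of B):
AB[1,1] = (1)(-2) + (-3)(3) = -11
AB[1,2] = (1)(2) + (-3)(1) = -1
AB[2,1] = (2)(-2) + (2)(3) = 2
AB[2,2] = (2)(2) + (2)(1) = 6

AB = 
  [-11,  -1]
  [  2,   6]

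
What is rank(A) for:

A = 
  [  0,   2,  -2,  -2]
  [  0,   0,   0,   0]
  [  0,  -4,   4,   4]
rank(A) = 1

Row reduce:
R3 → R3 + (2)·R1
REF = 
  [  0,   2,  -2,  -2]
  [  0,   0,   0,   0]
  [  0,   0,   0,   0]
Pivot columns: 2 → 1 pivot.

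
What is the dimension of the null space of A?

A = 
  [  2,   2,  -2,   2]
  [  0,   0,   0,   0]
nullity(A) = 3

Row reduce:
(no row operations needed)
REF = 
  [  2,   2,  -2,   2]
  [  0,   0,   0,   0]
Pivot columns: 1 → 1 pivot.
rank(A) = 1, so nullity(A) = 4 - 1 = 3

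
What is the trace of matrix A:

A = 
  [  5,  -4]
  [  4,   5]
10

tr(A) = 5 + 5 = 10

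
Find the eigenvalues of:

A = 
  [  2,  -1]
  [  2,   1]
tr(A) = 3, det(A) = 4
Characteristic polynomial: λ² - tr(A)λ + det(A) = λ² - 3λ + 4
λ² - 3λ + 4 = 0  ⇒  λ = (3 ± √((-3)² - 4·(4)))/2 = (3 ± √(-7))/2
  = (3 + i√7)/2,  (3 - i√7)/2

λ = (3 + i√7)/2, (3 - i√7)/2  (≈ 1.5 + 1.323i, 1.5 - 1.323i)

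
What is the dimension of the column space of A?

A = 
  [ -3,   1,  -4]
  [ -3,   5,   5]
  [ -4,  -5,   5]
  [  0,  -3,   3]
Row reduce:
R2 → R2 - (1)·R1
R3 → R3 - (4/3)·R1
R3 → R3 + (19/12)·R2
R4 → R4 + (3/4)·R2
R4 → R4 - (117/295)·R3
REF = 
  [    -3,      1,     -4]
  [     0,      4,      9]
  [     0,      0, 295/12]
  [     0,      0,      0]
Pivot columns: 1, 2, 3 → 3 pivots.
dim(Col(A)) = number of pivot columns = 3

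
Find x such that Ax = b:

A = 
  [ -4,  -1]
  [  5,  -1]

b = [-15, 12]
x = [3, 3]

Row reduce the augmented matrix [A|b]:
R2 → R2 + (5/4)·R1
REF = 
  [   -4,    -1,   -15]
  [    0,  -9/4, -27/4]

Back-substitution:
x₂ = (-27/4) / (-9/4) = 3
x₁ = (-15 - (-1)(3)) / (-4) = 3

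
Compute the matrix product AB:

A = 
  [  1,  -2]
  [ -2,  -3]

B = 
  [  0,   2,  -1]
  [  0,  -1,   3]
A is 2×2 and B is 2×3, so AB is 2×3. Each entry is (row of A)·(column of B):
AB[1,1] = (1)(0) + (-2)(0) = 0
AB[1,2] = (1)(2) + (-2)(-1) = 4
AB[1,3] = (1)(-1) + (-2)(3) = -7
AB[2,1] = (-2)(0) + (-3)(0) = 0
AB[2,2] = (-2)(2) + (-3)(-1) = -1
AB[2,3] = (-2)(-1) + (-3)(3) = -7

AB = 
  [  0,   4,  -7]
  [  0,  -1,  -7]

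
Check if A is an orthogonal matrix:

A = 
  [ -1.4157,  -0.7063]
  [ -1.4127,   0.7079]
No

AᵀA = 
  [  3.9999,  -0.0001]
  [ -0.0001,   1]
≠ I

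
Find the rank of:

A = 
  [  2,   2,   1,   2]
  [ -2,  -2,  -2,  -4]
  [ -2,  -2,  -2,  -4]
rank(A) = 2

Row reduce:
R2 → R2 + (1)·R1
R3 → R3 + (1)·R1
R3 → R3 - (1)·R2
REF = 
  [  2,   2,   1,   2]
  [  0,   0,  -1,  -2]
  [  0,   0,   0,   0]
Pivot columns: 1, 3 → 2 pivots.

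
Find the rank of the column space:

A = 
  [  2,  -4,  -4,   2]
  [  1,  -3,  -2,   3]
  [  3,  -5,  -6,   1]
dim(Col(A)) = 2

Row reduce:
R2 → R2 - (1/2)·R1
R3 → R3 - (3/2)·R1
R3 → R3 + (1)·R2
REF = 
  [  2,  -4,  -4,   2]
  [  0,  -1,   0,   2]
  [  0,   0,   0,   0]
Pivot columns: 1, 2 → 2 pivots.
dim(Col(A)) = number of pivot columns = 2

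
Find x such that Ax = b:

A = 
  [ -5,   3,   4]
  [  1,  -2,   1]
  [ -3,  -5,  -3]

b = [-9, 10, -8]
x = [3, -2, 3]

Row reduce the augmented matrix [A|b]:
R2 → R2 + (1/5)·R1
R3 → R3 - (3/5)·R1
R3 → R3 - (34/7)·R2
REF = 
  [    -5,      3,      4,     -9]
  [     0,   -7/5,    9/5,   41/5]
  [     0,      0,  -99/7, -297/7]

Back-substitution:
x₃ = (-297/7) / (-99/7) = 3
x₂ = (41/5 - (9/5)(3)) / (-7/5) = -2
x₁ = (-9 - (3)(-2) - (4)(3)) / (-5) = 3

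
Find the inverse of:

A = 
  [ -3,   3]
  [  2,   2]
det(A) = (-3)(2) - (3)(2) = -12
For a 2×2 matrix, A⁻¹ = (1/det(A)) · [[d, -b], [-c, a]]
    = (-1/12) · [[2, -3], [-2, -3]]

A⁻¹ = 
  [-1/6,  1/4]
  [ 1/6,  1/4]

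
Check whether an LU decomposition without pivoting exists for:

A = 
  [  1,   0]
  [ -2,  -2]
Yes.
A[1,1] = 1 ≠ 0, so Gaussian elimination proceeds without a row swap: multiplier ℓ₂₁ = (-2)/(1) = -2, and U[2,2] = -2 - (-2)(0) = -2.
L = 
  [  1,   0]
  [ -2,   1]
U = 
  [  1,   0]
  [  0,  -2]
Check row 2 of LU: [(-2)(1), (-2)(0) + (-2)] = [-2, -2] = row 2 of A ✓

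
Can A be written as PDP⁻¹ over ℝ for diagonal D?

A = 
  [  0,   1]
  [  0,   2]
Yes

tr(A) = 2, det(A) = 0
Characteristic polynomial: λ² - tr(A)λ + det(A) = λ² - 2λ
λ² - 2λ = λ(λ - 2)
Eigenvalues: 2, 0
λ=0: alg. mult. = 1, geom. mult. = 2 - rank(A - (0)I) = 2 - 1 = 1
λ=2: alg. mult. = 1, geom. mult. = 2 - rank(A - (2)I) = 2 - 1 = 1
Sum of geometric multiplicities equals n, so A has n independent eigenvectors.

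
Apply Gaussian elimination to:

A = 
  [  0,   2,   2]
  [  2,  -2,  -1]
Row operations:
Swap R1 ↔ R2

Resulting echelon form:
REF = 
  [  2,  -2,  -1]
  [  0,   2,   2]

Rank = 2 (number of non-zero pivot rows).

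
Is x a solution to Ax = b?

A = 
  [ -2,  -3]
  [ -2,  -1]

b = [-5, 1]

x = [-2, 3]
Yes

Ax = [-5, 1] = b ✓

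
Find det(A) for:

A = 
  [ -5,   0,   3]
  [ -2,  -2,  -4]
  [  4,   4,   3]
-50

Cofactor expansion along row 1:
det(A) = (-5)·((-2)(3) - (-4)(4)) - (0)·((-2)(3) - (-4)(4)) + (3)·((-2)(4) - (-2)(4))
  = (-5)(10) - (0)(10) + (3)(0)
  = -50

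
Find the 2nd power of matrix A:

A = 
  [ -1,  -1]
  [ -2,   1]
A² = A·A:
A²[1,1] = (-1)(-1) + (-1)(-2) = 3
A²[1,2] = (-1)(-1) + (-1)(1) = 0
A²[2,1] = (-2)(-1) + (1)(-2) = 0
A²[2,2] = (-2)(-1) + (1)(1) = 3
A² = 
  [  3,   0]
  [  0,   3]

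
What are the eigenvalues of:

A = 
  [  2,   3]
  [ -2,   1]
tr(A) = 3, det(A) = 8
Characteristic polynomial: λ² - tr(A)λ + det(A) = λ² - 3λ + 8
λ² - 3λ + 8 = 0  ⇒  λ = (3 ± √((-3)² - 4·(8)))/2 = (3 ± √(-23))/2
  = (3 + i√23)/2,  (3 - i√23)/2

λ = (3 + i√23)/2, (3 - i√23)/2  (≈ 1.5 + 2.398i, 1.5 - 2.398i)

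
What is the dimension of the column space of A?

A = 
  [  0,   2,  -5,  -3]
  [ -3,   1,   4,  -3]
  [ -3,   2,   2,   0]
dim(Col(A)) = 3

Row reduce:
Swap R1 ↔ R2
R3 → R3 - (1)·R1
R3 → R3 - (1/2)·R2
REF = 
  [ -3,   1,   4,  -3]
  [  0,   2,  -5,  -3]
  [  0,   0, 1/2, 9/2]
Pivot columns: 1, 2, 3 → 3 pivots.
dim(Col(A)) = number of pivot columns = 3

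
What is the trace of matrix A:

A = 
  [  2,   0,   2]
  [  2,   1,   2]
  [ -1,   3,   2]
5

tr(A) = 2 + 1 + 2 = 5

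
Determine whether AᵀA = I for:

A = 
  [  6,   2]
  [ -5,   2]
No

AᵀA = 
  [ 61,   2]
  [  2,   8]
≠ I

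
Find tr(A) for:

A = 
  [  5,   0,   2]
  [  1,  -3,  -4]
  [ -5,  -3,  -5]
-3

tr(A) = 5 + -3 + -5 = -3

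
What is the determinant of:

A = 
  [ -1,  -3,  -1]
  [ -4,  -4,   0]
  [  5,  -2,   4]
-60

Cofactor expansion along row 1:
det(A) = (-1)·((-4)(4) - (0)(-2)) - (-3)·((-4)(4) - (0)(5)) + (-1)·((-4)(-2) - (-4)(5))
  = (-1)(-16) - (-3)(-16) + (-1)(28)
  = -60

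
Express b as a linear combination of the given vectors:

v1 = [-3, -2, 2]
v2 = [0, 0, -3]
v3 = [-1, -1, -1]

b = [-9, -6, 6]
c1 = 3, c2 = 0, c3 = 0

b = 3·v1 + 0·v2 + 0·v3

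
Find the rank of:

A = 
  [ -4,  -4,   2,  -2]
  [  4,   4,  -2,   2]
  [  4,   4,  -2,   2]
rank(A) = 1

Row reduce:
R2 → R2 + (1)·R1
R3 → R3 + (1)·R1
REF = 
  [ -4,  -4,   2,  -2]
  [  0,   0,   0,   0]
  [  0,   0,   0,   0]
Pivot columns: 1 → 1 pivot.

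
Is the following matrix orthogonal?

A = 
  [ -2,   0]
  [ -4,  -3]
No

AᵀA = 
  [ 20,  12]
  [ 12,   9]
≠ I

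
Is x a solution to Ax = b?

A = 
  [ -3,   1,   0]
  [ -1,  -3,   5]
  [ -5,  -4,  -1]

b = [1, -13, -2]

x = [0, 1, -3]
No

Ax = [1, -18, -1] ≠ b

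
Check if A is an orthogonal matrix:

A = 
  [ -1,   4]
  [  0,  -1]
No

AᵀA = 
  [  1,  -4]
  [ -4,  17]
≠ I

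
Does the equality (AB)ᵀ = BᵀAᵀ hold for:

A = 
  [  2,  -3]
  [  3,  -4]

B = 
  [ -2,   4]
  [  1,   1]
Yes

(AB)ᵀ = 
  [ -7, -10]
  [  5,   8]

BᵀAᵀ = 
  [ -7, -10]
  [  5,   8]

Both sides are equal — this is the standard identity (AB)ᵀ = BᵀAᵀ, which holds for all A, B.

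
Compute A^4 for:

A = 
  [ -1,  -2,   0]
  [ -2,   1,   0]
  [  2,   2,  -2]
A² = A·A:
A²[1,1] = (-1)(-1) + (-2)(-2) + (0)(2) = 5
A²[1,2] = (-1)(-2) + (-2)(1) + (0)(2) = 0
A²[1,3] = (-1)(0) + (-2)(0) + (0)(-2) = 0
A²[2,1] = (-2)(-1) + (1)(-2) + (0)(2) = 0
A²[2,2] = (-2)(-2) + (1)(1) + (0)(2) = 5
A²[2,3] = (-2)(0) + (1)(0) + (0)(-2) = 0
A²[3,1] = (2)(-1) + (2)(-2) + (-2)(2) = -10
A²[3,2] = (2)(-2) + (2)(1) + (-2)(2) = -6
A²[3,3] = (2)(0) + (2)(0) + (-2)(-2) = 4
A² = 
  [  5,   0,   0]
  [  0,   5,   0]
  [-10,  -6,   4]

A^3 = A^2·A:
A^3[1,1] = (5)(-1) + (0)(-2) + (0)(2) = -5
A^3[1,2] = (5)(-2) + (0)(1) + (0)(2) = -10
A^3[1,3] = (5)(0) + (0)(0) + (0)(-2) = 0
A^3[2,1] = (0)(-1) + (5)(-2) + (0)(2) = -10
A^3[2,2] = (0)(-2) + (5)(1) + (0)(2) = 5
A^3[2,3] = (0)(0) + (5)(0) + (0)(-2) = 0
A^3[3,1] = (-10)(-1) + (-6)(-2) + (4)(2) = 30
A^3[3,2] = (-10)(-2) + (-6)(1) + (4)(2) = 22
A^3[3,3] = (-10)(0) + (-6)(0) + (4)(-2) = -8
A^3 = 
  [ -5, -10,   0]
  [-10,   5,   0]
  [ 30,  22,  -8]

A^4 = A^3·A:
A^4[1,1] = (-5)(-1) + (-10)(-2) + (0)(2) = 25
A^4[1,2] = (-5)(-2) + (-10)(1) + (0)(2) = 0
A^4[1,3] = (-5)(0) + (-10)(0) + (0)(-2) = 0
A^4[2,1] = (-10)(-1) + (5)(-2) + (0)(2) = 0
A^4[2,2] = (-10)(-2) + (5)(1) + (0)(2) = 25
A^4[2,3] = (-10)(0) + (5)(0) + (0)(-2) = 0
A^4[3,1] = (30)(-1) + (22)(-2) + (-8)(2) = -90
A^4[3,2] = (30)(-2) + (22)(1) + (-8)(2) = -54
A^4[3,3] = (30)(0) + (22)(0) + (-8)(-2) = 16
A^4 = 
  [ 25,   0,   0]
  [  0,  25,   0]
  [-90, -54,  16]

Therefore
A^4 = 
  [ 25,   0,   0]
  [  0,  25,   0]
  [-90, -54,  16]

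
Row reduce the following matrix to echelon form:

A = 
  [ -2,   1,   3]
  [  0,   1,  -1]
Row operations:
No row operations needed (already in echelon form).

Resulting echelon form:
REF = 
  [ -2,   1,   3]
  [  0,   1,  -1]

Rank = 2 (number of non-zero pivot rows).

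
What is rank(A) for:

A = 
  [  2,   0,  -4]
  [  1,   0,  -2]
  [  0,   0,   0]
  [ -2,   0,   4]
rank(A) = 1

Row reduce:
R2 → R2 - (1/2)·R1
R4 → R4 + (1)·R1
REF = 
  [  2,   0,  -4]
  [  0,   0,   0]
  [  0,   0,   0]
  [  0,   0,   0]
Pivot columns: 1 → 1 pivot.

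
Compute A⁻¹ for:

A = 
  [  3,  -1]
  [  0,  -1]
det(A) = (3)(-1) - (-1)(0) = -3
For a 2×2 matrix, A⁻¹ = (1/det(A)) · [[d, -b], [-c, a]]
    = (-1/3) · [[-1, 1], [0, 3]]

A⁻¹ = 
  [ 1/3, -1/3]
  [   0,   -1]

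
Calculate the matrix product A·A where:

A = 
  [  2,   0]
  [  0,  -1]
A² = A·A:
A²[1,1] = (2)(2) + (0)(0) = 4
A²[1,2] = (2)(0) + (0)(-1) = 0
A²[2,1] = (0)(2) + (-1)(0) = 0
A²[2,2] = (0)(0) + (-1)(-1) = 1
A² = 
  [  4,   0]
  [  0,   1]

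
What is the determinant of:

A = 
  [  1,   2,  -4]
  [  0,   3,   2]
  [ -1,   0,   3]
-7

Cofactor expansion along row 1:
det(A) = (1)·((3)(3) - (2)(0)) - (2)·((0)(3) - (2)(-1)) + (-4)·((0)(0) - (3)(-1))
  = (1)(9) - (2)(2) + (-4)(3)
  = -7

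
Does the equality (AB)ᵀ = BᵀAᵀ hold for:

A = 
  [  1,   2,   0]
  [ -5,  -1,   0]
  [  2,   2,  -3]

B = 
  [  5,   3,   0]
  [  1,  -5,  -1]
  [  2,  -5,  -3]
Yes

(AB)ᵀ = 
  [  7, -26,   6]
  [ -7, -10,  11]
  [ -2,   1,   7]

BᵀAᵀ = 
  [  7, -26,   6]
  [ -7, -10,  11]
  [ -2,   1,   7]

Both sides are equal — this is the standard identity (AB)ᵀ = BᵀAᵀ, which holds for all A, B.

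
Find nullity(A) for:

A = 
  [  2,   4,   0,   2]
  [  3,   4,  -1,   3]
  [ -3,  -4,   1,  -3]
nullity(A) = 2

Row reduce:
R2 → R2 - (3/2)·R1
R3 → R3 + (3/2)·R1
R3 → R3 + (1)·R2
REF = 
  [  2,   4,   0,   2]
  [  0,  -2,  -1,   0]
  [  0,   0,   0,   0]
Pivot columns: 1, 2 → 2 pivots.
rank(A) = 2, so nullity(A) = 4 - 2 = 2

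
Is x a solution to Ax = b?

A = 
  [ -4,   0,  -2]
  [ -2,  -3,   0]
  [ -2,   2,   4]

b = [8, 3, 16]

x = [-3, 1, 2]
Yes

Ax = [8, 3, 16] = b ✓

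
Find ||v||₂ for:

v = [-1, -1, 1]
1.732

||v||₂ = √((-1)² + (-1)² + (1)²) = √3 = 1.732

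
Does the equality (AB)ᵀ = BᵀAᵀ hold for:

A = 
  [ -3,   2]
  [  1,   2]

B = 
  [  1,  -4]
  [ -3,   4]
Yes

(AB)ᵀ = 
  [ -9,  -5]
  [ 20,   4]

BᵀAᵀ = 
  [ -9,  -5]
  [ 20,   4]

Both sides are equal — this is the standard identity (AB)ᵀ = BᵀAᵀ, which holds for all A, B.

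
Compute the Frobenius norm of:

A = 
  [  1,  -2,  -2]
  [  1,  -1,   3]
||A||_F = 4.472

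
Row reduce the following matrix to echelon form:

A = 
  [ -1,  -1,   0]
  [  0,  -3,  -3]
Row operations:
No row operations needed (already in echelon form).

Resulting echelon form:
REF = 
  [ -1,  -1,   0]
  [  0,  -3,  -3]

Rank = 2 (number of non-zero pivot rows).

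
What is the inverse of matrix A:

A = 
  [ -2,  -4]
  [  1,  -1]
det(A) = (-2)(-1) - (-4)(1) = 6
For a 2×2 matrix, A⁻¹ = (1/det(A)) · [[d, -b], [-c, a]]
    = (1/6) · [[-1, 4], [-1, -2]]

A⁻¹ = 
  [-1/6,  2/3]
  [-1/6, -1/3]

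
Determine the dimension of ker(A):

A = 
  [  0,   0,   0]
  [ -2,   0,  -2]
nullity(A) = 2

Row reduce:
Swap R1 ↔ R2
REF = 
  [ -2,   0,  -2]
  [  0,   0,   0]
Pivot columns: 1 → 1 pivot.
rank(A) = 1, so nullity(A) = 3 - 1 = 2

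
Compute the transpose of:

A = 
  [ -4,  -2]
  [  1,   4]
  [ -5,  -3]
Aᵀ = 
  [ -4,   1,  -5]
  [ -2,   4,  -3]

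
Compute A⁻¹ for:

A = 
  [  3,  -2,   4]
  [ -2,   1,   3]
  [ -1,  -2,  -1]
det(A) = (3)·((1)(-1) - (3)(-2)) - (-2)·((-2)(-1) - (3)(-1)) + (4)·((-2)(-2) - (1)(-1))
  = (3)(5) - (-2)(5) + (4)(5)
  = 45
det(A) = 45 ≠ 0, so A is invertible.

Cofactors Cᵢⱼ = (-1)ⁱ⁺ʲ·Mᵢⱼ:
C = 
  [  5,  -5,   5]
  [-10,   1,   8]
  [-10, -17,  -1]

adj(A) = Cᵀ:
adj(A) = 
  [  5, -10, -10]
  [ -5,   1, -17]
  [  5,   8,  -1]

A⁻¹ = (1/45) · adj(A):
A⁻¹ = 
  [   1/9,   -2/9,   -2/9]
  [  -1/9,   1/45, -17/45]
  [   1/9,   8/45,  -1/45]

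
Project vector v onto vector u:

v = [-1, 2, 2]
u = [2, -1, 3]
proj_u(v) = [2/7, -1/7, 3/7]

v·u = (-1)(2) + (2)(-1) + (2)(3) = 2
u·u = (2)² + (-1)² + (3)² = 14
proj_u(v) = (v·u / u·u) × u = (2/14) × u = (1/7) × u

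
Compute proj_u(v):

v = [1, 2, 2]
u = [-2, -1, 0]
proj_u(v) = [8/5, 4/5, 0]

v·u = (1)(-2) + (2)(-1) + (2)(0) = -4
u·u = (-2)² + (-1)² + (0)² = 5
proj_u(v) = (v·u / u·u) × u = (-4/5) × u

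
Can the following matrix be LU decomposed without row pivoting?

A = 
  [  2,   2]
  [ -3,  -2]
Yes.
A[1,1] = 2 ≠ 0, so Gaussian elimination proceeds without a row swap: multiplier ℓ₂₁ = (-3)/(2) = -3/2, and U[2,2] = -2 - (-3/2)(2) = 1.
L = 
  [   1,    0]
  [-3/2,    1]
U = 
  [  2,   2]
  [  0,   1]
Check row 2 of LU: [(-3/2)(2), (-3/2)(2) + 1] = [-3, -2] = row 2 of A ✓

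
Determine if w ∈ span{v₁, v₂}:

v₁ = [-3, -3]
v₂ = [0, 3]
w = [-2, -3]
Yes

Form the augmented matrix and row-reduce:
[v₁|v₂|w] = 
  [ -3,   0,  -2]
  [ -3,   3,  -3]
R2 → R2 - (1)·R1
REF = 
  [ -3,   0,  -2]
  [  0,   3,  -1]

No row of the form [0 0 | nonzero], so the system is consistent. Back-substitution gives c₁ = 2/3, c₂ = -1/3: w = (2/3)·v₁ + (-1/3)·v₂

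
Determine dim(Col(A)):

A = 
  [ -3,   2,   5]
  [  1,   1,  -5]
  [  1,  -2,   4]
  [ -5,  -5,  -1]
Row reduce:
R2 → R2 + (1/3)·R1
R3 → R3 + (1/3)·R1
R4 → R4 - (5/3)·R1
R3 → R3 + (4/5)·R2
R4 → R4 + (5)·R2
R4 → R4 + (26/3)·R3
REF = 
  [   -3,     2,     5]
  [    0,   5/3, -10/3]
  [    0,     0,     3]
  [    0,     0,     0]
Pivot columns: 1, 2, 3 → 3 pivots.
dim(Col(A)) = number of pivot columns = 3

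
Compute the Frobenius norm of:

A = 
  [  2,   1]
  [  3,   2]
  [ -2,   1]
||A||_F = 4.796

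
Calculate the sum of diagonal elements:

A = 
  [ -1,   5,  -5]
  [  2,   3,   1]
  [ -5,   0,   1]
3

tr(A) = -1 + 3 + 1 = 3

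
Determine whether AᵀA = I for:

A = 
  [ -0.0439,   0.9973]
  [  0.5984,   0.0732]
No

AᵀA = 
  [  0.3600,   0]
  [  0,   1]
≠ I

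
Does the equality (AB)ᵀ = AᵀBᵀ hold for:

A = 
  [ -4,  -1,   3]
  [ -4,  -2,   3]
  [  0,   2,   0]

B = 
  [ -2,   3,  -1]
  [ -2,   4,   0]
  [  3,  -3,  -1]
No

(AB)ᵀ = 
  [ 19,  21,  -4]
  [-25, -29,   8]
  [  1,   1,   0]

AᵀBᵀ = 
  [ -4,  -8,   0]
  [ -6,  -6,   1]
  [  3,   6,   0]

The two matrices differ, so (AB)ᵀ ≠ AᵀBᵀ in general. The correct identity is (AB)ᵀ = BᵀAᵀ.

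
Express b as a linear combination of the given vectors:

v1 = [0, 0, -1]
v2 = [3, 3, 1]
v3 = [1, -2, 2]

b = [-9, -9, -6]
c1 = 3, c2 = -3, c3 = 0

b = 3·v1 + -3·v2 + 0·v3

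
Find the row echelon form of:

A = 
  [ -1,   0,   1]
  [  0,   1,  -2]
Row operations:
No row operations needed (already in echelon form).

Resulting echelon form:
REF = 
  [ -1,   0,   1]
  [  0,   1,  -2]

Rank = 2 (number of non-zero pivot rows).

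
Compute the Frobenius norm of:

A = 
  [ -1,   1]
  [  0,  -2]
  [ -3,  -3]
||A||_F = 4.899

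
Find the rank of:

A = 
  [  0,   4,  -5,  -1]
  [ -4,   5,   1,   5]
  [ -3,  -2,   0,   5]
rank(A) = 3

Row reduce:
Swap R1 ↔ R2
R3 → R3 - (3/4)·R1
R3 → R3 + (23/16)·R2
REF = 
  [     -4,       5,       1,       5]
  [      0,       4,      -5,      -1]
  [      0,       0, -127/16,   -3/16]
Pivot columns: 1, 2, 3 → 3 pivots.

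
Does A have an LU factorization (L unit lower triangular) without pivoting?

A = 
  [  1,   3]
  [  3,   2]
Yes.
A[1,1] = 1 ≠ 0, so Gaussian elimination proceeds without a row swap: multiplier ℓ₂₁ = (3)/(1) = 3, and U[2,2] = 2 - (3)(3) = -7.
L = 
  [  1,   0]
  [  3,   1]
U = 
  [  1,   3]
  [  0,  -7]
Check row 2 of LU: [(3)(1), (3)(3) + (-7)] = [3, 2] = row 2 of A ✓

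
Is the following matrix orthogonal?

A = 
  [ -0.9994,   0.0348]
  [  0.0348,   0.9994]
Yes

AᵀA = 
  [  1,   0]
  [  0,   1]
≈ I (equal to I up to the 4-dp rounding of the entries)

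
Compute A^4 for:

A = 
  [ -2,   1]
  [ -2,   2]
A^4 = 
  [  4,   0]
  [  0,   4]

A² = A·A:
A²[1,1] = (-2)(-2) + (1)(-2) = 2
A²[1,2] = (-2)(1) + (1)(2) = 0
A²[2,1] = (-2)(-2) + (2)(-2) = 0
A²[2,2] = (-2)(1) + (2)(2) = 2
A² = 
  [  2,   0]
  [  0,   2]

A^3 = A^2·A:
A^3[1,1] = (2)(-2) + (0)(-2) = -4
A^3[1,2] = (2)(1) + (0)(2) = 2
A^3[2,1] = (0)(-2) + (2)(-2) = -4
A^3[2,2] = (0)(1) + (2)(2) = 4
A^3 = 
  [ -4,   2]
  [ -4,   4]

A^4 = A^3·A:
A^4[1,1] = (-4)(-2) + (2)(-2) = 4
A^4[1,2] = (-4)(1) + (2)(2) = 0
A^4[2,1] = (-4)(-2) + (4)(-2) = 0
A^4[2,2] = (-4)(1) + (4)(2) = 4
A^4 = 
  [  4,   0]
  [  0,   4]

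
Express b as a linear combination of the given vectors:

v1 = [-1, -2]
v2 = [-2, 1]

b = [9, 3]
c1 = -3, c2 = -3

b = -3·v1 + -3·v2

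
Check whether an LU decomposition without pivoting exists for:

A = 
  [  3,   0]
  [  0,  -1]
Yes.
A[1,1] = 3 ≠ 0, so Gaussian elimination proceeds without a row swap: multiplier ℓ₂₁ = (0)/(3) = 0, and U[2,2] = -1 - (0)(0) = -1.
L = 
  [  1,   0]
  [  0,   1]
U = 
  [  3,   0]
  [  0,  -1]
Check row 2 of LU: [(0)(3), (0)(0) + (-1)] = [0, -1] = row 2 of A ✓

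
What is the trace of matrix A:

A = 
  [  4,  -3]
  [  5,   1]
5

tr(A) = 4 + 1 = 5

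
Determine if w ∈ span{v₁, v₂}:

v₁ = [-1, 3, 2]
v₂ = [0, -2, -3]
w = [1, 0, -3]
No

Form the augmented matrix and row-reduce:
[v₁|v₂|w] = 
  [ -1,   0,   1]
  [  3,  -2,   0]
  [  2,  -3,  -3]
R2 → R2 + (3)·R1
R3 → R3 + (2)·R1
R3 → R3 - (3/2)·R2
REF = 
  [   -1,     0,     1]
  [    0,    -2,     3]
  [    0,     0, -11/2]

Row 3 reads [0 0 | -11/2], i.e. 0 = -11/2, so the system is inconsistent and w ∉ span{v₁, v₂}.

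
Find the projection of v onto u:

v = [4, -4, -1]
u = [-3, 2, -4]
v·u = (4)(-3) + (-4)(2) + (-1)(-4) = -16
u·u = (-3)² + (2)² + (-4)² = 29
proj_u(v) = (v·u / u·u) × u = (-16/29) × u

proj_u(v) = [48/29, -32/29, 64/29]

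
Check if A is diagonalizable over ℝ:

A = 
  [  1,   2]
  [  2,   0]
Yes

tr(A) = 1, det(A) = -4
Characteristic polynomial: λ² - tr(A)λ + det(A) = λ² - λ - 4
λ² - λ - 4 = 0  ⇒  λ = (1 ± √((-1)² - 4·(-4)))/2 = (1 ± √(17))/2
  = (1 + √17)/2,  (1 - √17)/2
Eigenvalues: (1 + √17)/2, (1 - √17)/2  (≈ 2.562, -1.562)
The two irrational eigenvalues are distinct (simple), so each has alg. mult. = geom. mult. = 1.
Sum of geometric multiplicities equals n, so A has n independent eigenvectors.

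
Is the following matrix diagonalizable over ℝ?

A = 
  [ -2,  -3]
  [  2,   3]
Yes

tr(A) = 1, det(A) = 0
Characteristic polynomial: λ² - tr(A)λ + det(A) = λ² - λ
λ² - λ = λ(λ - 1)
Eigenvalues: 1, 0
λ=0: alg. mult. = 1, geom. mult. = 2 - rank(A - (0)I) = 2 - 1 = 1
λ=1: alg. mult. = 1, geom. mult. = 2 - rank(A - (1)I) = 2 - 1 = 1
Sum of geometric multiplicities equals n, so A has n independent eigenvectors.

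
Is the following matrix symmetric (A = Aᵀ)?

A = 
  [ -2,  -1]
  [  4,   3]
No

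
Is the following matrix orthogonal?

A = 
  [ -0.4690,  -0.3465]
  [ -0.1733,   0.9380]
No

AᵀA = 
  [  0.2500,   0]
  [  0,   0.9999]
≠ I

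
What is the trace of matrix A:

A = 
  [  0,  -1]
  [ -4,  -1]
-1

tr(A) = 0 + -1 = -1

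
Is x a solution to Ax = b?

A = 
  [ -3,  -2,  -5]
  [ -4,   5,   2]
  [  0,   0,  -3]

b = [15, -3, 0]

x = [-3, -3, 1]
No

Ax = [10, -1, -3] ≠ b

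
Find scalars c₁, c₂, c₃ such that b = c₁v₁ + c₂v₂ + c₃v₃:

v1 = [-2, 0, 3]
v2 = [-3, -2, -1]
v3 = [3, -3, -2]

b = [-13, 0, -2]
c1 = -1, c2 = 3, c3 = -2

b = -1·v1 + 3·v2 + -2·v3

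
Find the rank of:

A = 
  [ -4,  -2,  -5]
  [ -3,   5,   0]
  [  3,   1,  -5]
Row reduce:
R2 → R2 - (3/4)·R1
R3 → R3 + (3/4)·R1
R3 → R3 + (1/13)·R2
REF = 
  [     -4,      -2,      -5]
  [      0,    13/2,    15/4]
  [      0,       0, -110/13]
Pivot columns: 1, 2, 3 → 3 pivots.

rank(A) = 3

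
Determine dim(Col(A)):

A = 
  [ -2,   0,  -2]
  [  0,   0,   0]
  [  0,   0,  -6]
Row reduce:
Swap R2 ↔ R3
REF = 
  [ -2,   0,  -2]
  [  0,   0,  -6]
  [  0,   0,   0]
Pivot columns: 1, 3 → 2 pivots.
dim(Col(A)) = number of pivot columns = 2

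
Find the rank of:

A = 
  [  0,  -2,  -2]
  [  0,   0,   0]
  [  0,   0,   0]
Row reduce:
(no row operations needed)
REF = 
  [  0,  -2,  -2]
  [  0,   0,   0]
  [  0,   0,   0]
Pivot columns: 2 → 1 pivot.

rank(A) = 1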